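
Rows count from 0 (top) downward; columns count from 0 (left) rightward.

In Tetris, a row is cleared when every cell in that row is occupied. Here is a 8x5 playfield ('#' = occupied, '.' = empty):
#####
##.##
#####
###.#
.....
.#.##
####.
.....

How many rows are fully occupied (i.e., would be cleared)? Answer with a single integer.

Answer: 2

Derivation:
Check each row:
  row 0: 0 empty cells -> FULL (clear)
  row 1: 1 empty cell -> not full
  row 2: 0 empty cells -> FULL (clear)
  row 3: 1 empty cell -> not full
  row 4: 5 empty cells -> not full
  row 5: 2 empty cells -> not full
  row 6: 1 empty cell -> not full
  row 7: 5 empty cells -> not full
Total rows cleared: 2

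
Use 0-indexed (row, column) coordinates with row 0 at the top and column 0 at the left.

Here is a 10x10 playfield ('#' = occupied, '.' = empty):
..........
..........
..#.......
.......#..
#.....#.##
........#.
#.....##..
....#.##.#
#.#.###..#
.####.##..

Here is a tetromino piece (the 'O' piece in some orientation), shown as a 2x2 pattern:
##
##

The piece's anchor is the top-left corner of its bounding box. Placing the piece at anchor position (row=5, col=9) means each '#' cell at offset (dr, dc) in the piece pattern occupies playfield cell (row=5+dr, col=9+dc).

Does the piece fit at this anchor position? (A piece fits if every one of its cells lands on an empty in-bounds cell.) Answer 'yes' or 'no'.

Check each piece cell at anchor (5, 9):
  offset (0,0) -> (5,9): empty -> OK
  offset (0,1) -> (5,10): out of bounds -> FAIL
  offset (1,0) -> (6,9): empty -> OK
  offset (1,1) -> (6,10): out of bounds -> FAIL
All cells valid: no

Answer: no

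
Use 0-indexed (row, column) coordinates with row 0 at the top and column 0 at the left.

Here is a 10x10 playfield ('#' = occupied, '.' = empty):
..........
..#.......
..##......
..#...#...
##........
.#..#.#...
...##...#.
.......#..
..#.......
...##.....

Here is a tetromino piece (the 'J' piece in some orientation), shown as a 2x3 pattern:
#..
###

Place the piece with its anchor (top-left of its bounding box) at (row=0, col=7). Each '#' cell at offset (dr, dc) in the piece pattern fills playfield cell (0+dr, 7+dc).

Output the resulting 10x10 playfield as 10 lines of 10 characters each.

Answer: .......#..
..#....###
..##......
..#...#...
##........
.#..#.#...
...##...#.
.......#..
..#.......
...##.....

Derivation:
Fill (0+0,7+0) = (0,7)
Fill (0+1,7+0) = (1,7)
Fill (0+1,7+1) = (1,8)
Fill (0+1,7+2) = (1,9)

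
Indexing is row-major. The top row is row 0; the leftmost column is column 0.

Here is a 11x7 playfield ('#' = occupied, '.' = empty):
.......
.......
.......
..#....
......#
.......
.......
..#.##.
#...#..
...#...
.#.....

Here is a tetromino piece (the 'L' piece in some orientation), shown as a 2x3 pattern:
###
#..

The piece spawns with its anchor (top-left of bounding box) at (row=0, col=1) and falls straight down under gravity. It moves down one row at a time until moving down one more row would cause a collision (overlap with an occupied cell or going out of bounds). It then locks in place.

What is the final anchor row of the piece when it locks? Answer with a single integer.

Spawn at (row=0, col=1). Try each row:
  row 0: fits
  row 1: fits
  row 2: fits
  row 3: blocked -> lock at row 2

Answer: 2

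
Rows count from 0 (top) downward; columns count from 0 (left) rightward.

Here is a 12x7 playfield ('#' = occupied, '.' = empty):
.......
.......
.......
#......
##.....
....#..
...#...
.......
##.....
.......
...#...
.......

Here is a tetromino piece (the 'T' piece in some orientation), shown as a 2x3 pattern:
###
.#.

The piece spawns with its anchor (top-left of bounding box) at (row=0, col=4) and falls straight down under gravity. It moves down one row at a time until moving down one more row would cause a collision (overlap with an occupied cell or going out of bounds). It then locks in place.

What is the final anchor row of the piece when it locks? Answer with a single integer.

Answer: 4

Derivation:
Spawn at (row=0, col=4). Try each row:
  row 0: fits
  row 1: fits
  row 2: fits
  row 3: fits
  row 4: fits
  row 5: blocked -> lock at row 4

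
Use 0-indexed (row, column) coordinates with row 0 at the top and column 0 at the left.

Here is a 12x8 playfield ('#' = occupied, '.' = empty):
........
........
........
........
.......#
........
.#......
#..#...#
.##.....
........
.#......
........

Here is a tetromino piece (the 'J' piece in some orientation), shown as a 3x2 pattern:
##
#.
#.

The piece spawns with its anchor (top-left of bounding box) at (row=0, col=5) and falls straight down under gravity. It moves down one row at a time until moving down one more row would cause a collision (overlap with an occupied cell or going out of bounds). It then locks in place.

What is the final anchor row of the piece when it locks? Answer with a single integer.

Spawn at (row=0, col=5). Try each row:
  row 0: fits
  row 1: fits
  row 2: fits
  row 3: fits
  row 4: fits
  row 5: fits
  row 6: fits
  row 7: fits
  row 8: fits
  row 9: fits
  row 10: blocked -> lock at row 9

Answer: 9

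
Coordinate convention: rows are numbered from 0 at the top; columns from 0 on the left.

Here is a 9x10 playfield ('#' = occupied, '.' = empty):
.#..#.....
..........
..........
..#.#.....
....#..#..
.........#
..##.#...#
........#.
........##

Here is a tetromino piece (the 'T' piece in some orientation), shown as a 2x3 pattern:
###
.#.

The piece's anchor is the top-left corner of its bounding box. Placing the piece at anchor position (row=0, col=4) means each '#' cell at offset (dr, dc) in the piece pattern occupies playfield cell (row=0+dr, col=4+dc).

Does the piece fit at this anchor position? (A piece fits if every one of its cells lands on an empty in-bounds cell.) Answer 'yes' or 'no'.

Answer: no

Derivation:
Check each piece cell at anchor (0, 4):
  offset (0,0) -> (0,4): occupied ('#') -> FAIL
  offset (0,1) -> (0,5): empty -> OK
  offset (0,2) -> (0,6): empty -> OK
  offset (1,1) -> (1,5): empty -> OK
All cells valid: no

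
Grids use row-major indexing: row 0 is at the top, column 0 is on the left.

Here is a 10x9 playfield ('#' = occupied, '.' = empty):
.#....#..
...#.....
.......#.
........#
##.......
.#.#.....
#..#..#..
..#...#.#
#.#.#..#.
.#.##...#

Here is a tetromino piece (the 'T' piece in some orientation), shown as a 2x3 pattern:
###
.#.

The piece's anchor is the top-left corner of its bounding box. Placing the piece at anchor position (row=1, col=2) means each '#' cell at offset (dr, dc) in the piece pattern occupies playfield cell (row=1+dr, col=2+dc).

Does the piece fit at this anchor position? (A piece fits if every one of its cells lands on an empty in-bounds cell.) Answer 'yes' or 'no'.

Answer: no

Derivation:
Check each piece cell at anchor (1, 2):
  offset (0,0) -> (1,2): empty -> OK
  offset (0,1) -> (1,3): occupied ('#') -> FAIL
  offset (0,2) -> (1,4): empty -> OK
  offset (1,1) -> (2,3): empty -> OK
All cells valid: no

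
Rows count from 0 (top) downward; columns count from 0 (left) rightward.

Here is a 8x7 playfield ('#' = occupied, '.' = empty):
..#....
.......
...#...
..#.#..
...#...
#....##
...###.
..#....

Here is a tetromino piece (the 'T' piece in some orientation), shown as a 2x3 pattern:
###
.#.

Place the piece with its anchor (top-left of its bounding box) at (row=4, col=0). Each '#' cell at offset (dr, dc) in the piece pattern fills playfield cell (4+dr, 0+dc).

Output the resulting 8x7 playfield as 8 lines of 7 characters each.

Answer: ..#....
.......
...#...
..#.#..
####...
##...##
...###.
..#....

Derivation:
Fill (4+0,0+0) = (4,0)
Fill (4+0,0+1) = (4,1)
Fill (4+0,0+2) = (4,2)
Fill (4+1,0+1) = (5,1)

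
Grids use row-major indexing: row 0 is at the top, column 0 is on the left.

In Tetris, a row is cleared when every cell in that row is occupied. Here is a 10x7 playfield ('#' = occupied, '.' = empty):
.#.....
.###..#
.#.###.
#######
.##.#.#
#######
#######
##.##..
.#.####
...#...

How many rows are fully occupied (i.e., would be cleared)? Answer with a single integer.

Check each row:
  row 0: 6 empty cells -> not full
  row 1: 3 empty cells -> not full
  row 2: 3 empty cells -> not full
  row 3: 0 empty cells -> FULL (clear)
  row 4: 3 empty cells -> not full
  row 5: 0 empty cells -> FULL (clear)
  row 6: 0 empty cells -> FULL (clear)
  row 7: 3 empty cells -> not full
  row 8: 2 empty cells -> not full
  row 9: 6 empty cells -> not full
Total rows cleared: 3

Answer: 3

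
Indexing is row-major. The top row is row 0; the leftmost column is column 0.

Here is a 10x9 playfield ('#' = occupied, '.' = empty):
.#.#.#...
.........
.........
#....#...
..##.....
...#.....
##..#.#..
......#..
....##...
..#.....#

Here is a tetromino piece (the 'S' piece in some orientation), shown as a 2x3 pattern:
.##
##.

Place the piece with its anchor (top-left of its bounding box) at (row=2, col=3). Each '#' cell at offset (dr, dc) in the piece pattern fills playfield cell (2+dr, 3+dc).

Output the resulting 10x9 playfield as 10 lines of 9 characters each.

Answer: .#.#.#...
.........
....##...
#..###...
..##.....
...#.....
##..#.#..
......#..
....##...
..#.....#

Derivation:
Fill (2+0,3+1) = (2,4)
Fill (2+0,3+2) = (2,5)
Fill (2+1,3+0) = (3,3)
Fill (2+1,3+1) = (3,4)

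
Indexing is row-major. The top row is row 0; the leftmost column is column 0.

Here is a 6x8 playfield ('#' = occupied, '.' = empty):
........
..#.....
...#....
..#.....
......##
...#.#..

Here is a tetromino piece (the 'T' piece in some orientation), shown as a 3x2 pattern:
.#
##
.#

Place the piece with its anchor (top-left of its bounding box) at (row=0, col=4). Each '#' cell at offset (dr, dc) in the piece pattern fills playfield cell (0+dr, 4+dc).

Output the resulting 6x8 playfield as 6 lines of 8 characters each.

Fill (0+0,4+1) = (0,5)
Fill (0+1,4+0) = (1,4)
Fill (0+1,4+1) = (1,5)
Fill (0+2,4+1) = (2,5)

Answer: .....#..
..#.##..
...#.#..
..#.....
......##
...#.#..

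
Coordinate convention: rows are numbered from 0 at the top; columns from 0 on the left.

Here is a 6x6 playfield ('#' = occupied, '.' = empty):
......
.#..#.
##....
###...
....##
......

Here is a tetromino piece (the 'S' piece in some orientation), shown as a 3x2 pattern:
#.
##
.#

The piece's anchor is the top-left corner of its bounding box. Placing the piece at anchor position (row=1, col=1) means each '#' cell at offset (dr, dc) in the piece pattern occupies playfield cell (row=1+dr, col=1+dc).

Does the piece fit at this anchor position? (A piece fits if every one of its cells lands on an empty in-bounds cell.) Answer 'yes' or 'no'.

Check each piece cell at anchor (1, 1):
  offset (0,0) -> (1,1): occupied ('#') -> FAIL
  offset (1,0) -> (2,1): occupied ('#') -> FAIL
  offset (1,1) -> (2,2): empty -> OK
  offset (2,1) -> (3,2): occupied ('#') -> FAIL
All cells valid: no

Answer: no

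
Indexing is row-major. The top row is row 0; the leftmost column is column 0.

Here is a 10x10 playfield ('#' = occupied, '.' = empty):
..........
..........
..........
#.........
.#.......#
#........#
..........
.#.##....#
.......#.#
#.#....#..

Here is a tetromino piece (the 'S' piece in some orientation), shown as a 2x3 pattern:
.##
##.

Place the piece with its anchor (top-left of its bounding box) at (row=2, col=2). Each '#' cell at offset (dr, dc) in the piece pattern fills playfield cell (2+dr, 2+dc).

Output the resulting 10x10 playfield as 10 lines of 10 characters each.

Fill (2+0,2+1) = (2,3)
Fill (2+0,2+2) = (2,4)
Fill (2+1,2+0) = (3,2)
Fill (2+1,2+1) = (3,3)

Answer: ..........
..........
...##.....
#.##......
.#.......#
#........#
..........
.#.##....#
.......#.#
#.#....#..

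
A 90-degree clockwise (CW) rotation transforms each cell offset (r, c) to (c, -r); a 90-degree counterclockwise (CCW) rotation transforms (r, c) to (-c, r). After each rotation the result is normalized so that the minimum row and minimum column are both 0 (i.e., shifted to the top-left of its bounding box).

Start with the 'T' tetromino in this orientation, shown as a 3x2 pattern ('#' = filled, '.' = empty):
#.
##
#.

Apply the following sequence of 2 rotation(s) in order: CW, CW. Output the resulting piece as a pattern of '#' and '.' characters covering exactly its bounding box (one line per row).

Answer: .#
##
.#

Derivation:
Start:
#.
##
#.
After rotation 1 (CW):
###
.#.
After rotation 2 (CW):
.#
##
.#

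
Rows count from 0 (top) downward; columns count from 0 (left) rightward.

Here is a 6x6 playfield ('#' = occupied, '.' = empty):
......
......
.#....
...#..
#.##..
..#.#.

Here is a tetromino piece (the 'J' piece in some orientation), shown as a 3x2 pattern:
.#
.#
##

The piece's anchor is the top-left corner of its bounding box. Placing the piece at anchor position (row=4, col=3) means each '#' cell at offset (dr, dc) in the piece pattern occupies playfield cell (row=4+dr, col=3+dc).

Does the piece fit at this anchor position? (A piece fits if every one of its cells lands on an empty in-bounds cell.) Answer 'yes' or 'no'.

Answer: no

Derivation:
Check each piece cell at anchor (4, 3):
  offset (0,1) -> (4,4): empty -> OK
  offset (1,1) -> (5,4): occupied ('#') -> FAIL
  offset (2,0) -> (6,3): out of bounds -> FAIL
  offset (2,1) -> (6,4): out of bounds -> FAIL
All cells valid: no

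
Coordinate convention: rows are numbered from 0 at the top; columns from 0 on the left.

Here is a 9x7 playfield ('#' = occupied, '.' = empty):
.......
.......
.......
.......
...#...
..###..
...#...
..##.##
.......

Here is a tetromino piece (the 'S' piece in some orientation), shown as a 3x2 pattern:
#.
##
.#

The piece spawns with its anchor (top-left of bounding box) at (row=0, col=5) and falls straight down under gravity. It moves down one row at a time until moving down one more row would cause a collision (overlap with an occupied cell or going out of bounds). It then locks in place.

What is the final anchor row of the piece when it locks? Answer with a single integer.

Answer: 4

Derivation:
Spawn at (row=0, col=5). Try each row:
  row 0: fits
  row 1: fits
  row 2: fits
  row 3: fits
  row 4: fits
  row 5: blocked -> lock at row 4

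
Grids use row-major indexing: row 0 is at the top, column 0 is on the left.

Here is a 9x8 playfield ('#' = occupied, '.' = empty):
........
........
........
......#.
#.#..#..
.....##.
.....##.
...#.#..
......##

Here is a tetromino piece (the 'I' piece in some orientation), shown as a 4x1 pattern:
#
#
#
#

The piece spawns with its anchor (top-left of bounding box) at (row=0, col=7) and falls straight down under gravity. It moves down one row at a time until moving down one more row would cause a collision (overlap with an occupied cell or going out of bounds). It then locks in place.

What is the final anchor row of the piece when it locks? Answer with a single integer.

Answer: 4

Derivation:
Spawn at (row=0, col=7). Try each row:
  row 0: fits
  row 1: fits
  row 2: fits
  row 3: fits
  row 4: fits
  row 5: blocked -> lock at row 4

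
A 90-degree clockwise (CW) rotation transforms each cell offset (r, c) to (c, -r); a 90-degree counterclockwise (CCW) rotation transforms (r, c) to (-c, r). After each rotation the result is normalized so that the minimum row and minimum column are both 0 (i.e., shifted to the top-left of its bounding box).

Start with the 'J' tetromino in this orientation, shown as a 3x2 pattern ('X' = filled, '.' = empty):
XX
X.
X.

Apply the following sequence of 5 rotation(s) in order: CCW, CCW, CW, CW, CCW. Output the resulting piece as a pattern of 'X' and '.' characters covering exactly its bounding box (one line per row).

Start:
XX
X.
X.
After rotation 1 (CCW):
X..
XXX
After rotation 2 (CCW):
.X
.X
XX
After rotation 3 (CW):
X..
XXX
After rotation 4 (CW):
XX
X.
X.
After rotation 5 (CCW):
X..
XXX

Answer: X..
XXX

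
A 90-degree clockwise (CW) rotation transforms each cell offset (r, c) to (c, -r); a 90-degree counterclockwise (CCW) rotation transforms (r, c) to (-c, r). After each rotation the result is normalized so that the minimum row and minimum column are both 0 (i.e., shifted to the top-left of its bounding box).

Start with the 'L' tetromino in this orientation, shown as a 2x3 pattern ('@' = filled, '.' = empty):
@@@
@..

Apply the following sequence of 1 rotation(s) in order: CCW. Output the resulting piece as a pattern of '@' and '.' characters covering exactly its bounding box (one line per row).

Answer: @.
@.
@@

Derivation:
Start:
@@@
@..
After rotation 1 (CCW):
@.
@.
@@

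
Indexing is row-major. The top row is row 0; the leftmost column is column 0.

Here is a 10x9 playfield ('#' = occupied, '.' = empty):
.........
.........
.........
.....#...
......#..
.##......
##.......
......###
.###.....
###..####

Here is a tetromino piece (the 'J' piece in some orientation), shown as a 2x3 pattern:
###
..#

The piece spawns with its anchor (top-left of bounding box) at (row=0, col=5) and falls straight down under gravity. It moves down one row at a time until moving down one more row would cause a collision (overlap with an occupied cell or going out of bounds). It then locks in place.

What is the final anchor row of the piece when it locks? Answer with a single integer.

Spawn at (row=0, col=5). Try each row:
  row 0: fits
  row 1: fits
  row 2: fits
  row 3: blocked -> lock at row 2

Answer: 2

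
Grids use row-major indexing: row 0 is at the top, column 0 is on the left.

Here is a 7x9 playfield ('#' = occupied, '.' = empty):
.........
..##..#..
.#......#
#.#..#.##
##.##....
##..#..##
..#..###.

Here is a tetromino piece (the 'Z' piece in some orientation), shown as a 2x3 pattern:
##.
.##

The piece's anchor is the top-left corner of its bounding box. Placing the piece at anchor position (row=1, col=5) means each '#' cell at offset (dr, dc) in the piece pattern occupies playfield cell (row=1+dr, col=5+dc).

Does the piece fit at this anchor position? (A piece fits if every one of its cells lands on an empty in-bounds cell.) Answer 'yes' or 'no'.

Answer: no

Derivation:
Check each piece cell at anchor (1, 5):
  offset (0,0) -> (1,5): empty -> OK
  offset (0,1) -> (1,6): occupied ('#') -> FAIL
  offset (1,1) -> (2,6): empty -> OK
  offset (1,2) -> (2,7): empty -> OK
All cells valid: no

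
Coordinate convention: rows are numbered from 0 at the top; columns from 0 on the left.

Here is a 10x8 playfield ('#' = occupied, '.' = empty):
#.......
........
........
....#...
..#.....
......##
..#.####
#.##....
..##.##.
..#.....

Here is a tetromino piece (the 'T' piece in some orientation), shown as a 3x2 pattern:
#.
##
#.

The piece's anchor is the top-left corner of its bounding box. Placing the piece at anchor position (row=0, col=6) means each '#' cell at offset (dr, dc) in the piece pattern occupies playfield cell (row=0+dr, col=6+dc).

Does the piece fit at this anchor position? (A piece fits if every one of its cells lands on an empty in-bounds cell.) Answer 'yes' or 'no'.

Answer: yes

Derivation:
Check each piece cell at anchor (0, 6):
  offset (0,0) -> (0,6): empty -> OK
  offset (1,0) -> (1,6): empty -> OK
  offset (1,1) -> (1,7): empty -> OK
  offset (2,0) -> (2,6): empty -> OK
All cells valid: yes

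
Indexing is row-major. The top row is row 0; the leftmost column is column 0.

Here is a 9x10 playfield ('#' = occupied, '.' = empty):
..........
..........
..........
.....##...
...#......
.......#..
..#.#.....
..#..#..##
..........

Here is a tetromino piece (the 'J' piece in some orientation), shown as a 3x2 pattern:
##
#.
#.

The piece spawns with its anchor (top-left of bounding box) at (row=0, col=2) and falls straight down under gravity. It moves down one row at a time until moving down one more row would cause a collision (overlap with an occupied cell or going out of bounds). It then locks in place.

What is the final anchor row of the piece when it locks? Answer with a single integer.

Spawn at (row=0, col=2). Try each row:
  row 0: fits
  row 1: fits
  row 2: fits
  row 3: fits
  row 4: blocked -> lock at row 3

Answer: 3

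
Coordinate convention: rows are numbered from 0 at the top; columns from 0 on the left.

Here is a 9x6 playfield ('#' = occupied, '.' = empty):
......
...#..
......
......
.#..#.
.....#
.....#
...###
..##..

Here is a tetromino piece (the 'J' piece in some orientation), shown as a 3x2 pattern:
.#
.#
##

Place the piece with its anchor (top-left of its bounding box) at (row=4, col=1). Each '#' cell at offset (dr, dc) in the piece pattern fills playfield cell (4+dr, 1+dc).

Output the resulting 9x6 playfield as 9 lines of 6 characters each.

Answer: ......
...#..
......
......
.##.#.
..#..#
.##..#
...###
..##..

Derivation:
Fill (4+0,1+1) = (4,2)
Fill (4+1,1+1) = (5,2)
Fill (4+2,1+0) = (6,1)
Fill (4+2,1+1) = (6,2)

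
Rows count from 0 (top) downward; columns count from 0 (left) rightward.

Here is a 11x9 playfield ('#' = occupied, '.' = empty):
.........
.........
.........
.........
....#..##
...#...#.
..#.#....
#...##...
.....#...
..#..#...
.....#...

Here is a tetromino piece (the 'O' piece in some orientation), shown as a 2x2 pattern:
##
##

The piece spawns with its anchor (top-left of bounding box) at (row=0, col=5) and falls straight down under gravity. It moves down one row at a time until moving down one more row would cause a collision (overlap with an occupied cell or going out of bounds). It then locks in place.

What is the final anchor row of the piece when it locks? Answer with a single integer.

Answer: 5

Derivation:
Spawn at (row=0, col=5). Try each row:
  row 0: fits
  row 1: fits
  row 2: fits
  row 3: fits
  row 4: fits
  row 5: fits
  row 6: blocked -> lock at row 5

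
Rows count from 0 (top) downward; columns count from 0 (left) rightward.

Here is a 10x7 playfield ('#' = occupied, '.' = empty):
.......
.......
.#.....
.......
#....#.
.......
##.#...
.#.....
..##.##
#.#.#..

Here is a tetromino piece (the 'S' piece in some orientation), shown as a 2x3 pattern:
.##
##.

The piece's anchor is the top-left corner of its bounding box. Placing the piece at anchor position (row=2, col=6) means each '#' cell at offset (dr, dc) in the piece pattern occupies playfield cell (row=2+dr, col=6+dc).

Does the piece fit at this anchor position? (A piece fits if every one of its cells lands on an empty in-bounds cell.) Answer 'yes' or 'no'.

Check each piece cell at anchor (2, 6):
  offset (0,1) -> (2,7): out of bounds -> FAIL
  offset (0,2) -> (2,8): out of bounds -> FAIL
  offset (1,0) -> (3,6): empty -> OK
  offset (1,1) -> (3,7): out of bounds -> FAIL
All cells valid: no

Answer: no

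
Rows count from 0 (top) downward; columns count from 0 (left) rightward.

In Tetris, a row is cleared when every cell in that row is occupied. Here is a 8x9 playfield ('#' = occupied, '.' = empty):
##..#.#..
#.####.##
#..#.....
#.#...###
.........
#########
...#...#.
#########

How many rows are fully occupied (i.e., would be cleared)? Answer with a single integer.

Answer: 2

Derivation:
Check each row:
  row 0: 5 empty cells -> not full
  row 1: 2 empty cells -> not full
  row 2: 7 empty cells -> not full
  row 3: 4 empty cells -> not full
  row 4: 9 empty cells -> not full
  row 5: 0 empty cells -> FULL (clear)
  row 6: 7 empty cells -> not full
  row 7: 0 empty cells -> FULL (clear)
Total rows cleared: 2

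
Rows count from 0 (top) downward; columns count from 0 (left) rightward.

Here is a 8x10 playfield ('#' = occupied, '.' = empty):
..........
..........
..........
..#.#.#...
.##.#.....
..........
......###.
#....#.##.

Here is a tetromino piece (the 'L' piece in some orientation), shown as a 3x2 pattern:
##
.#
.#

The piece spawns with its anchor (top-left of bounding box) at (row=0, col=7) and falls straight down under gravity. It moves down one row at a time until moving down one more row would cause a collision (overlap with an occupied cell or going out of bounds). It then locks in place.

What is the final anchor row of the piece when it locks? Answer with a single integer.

Spawn at (row=0, col=7). Try each row:
  row 0: fits
  row 1: fits
  row 2: fits
  row 3: fits
  row 4: blocked -> lock at row 3

Answer: 3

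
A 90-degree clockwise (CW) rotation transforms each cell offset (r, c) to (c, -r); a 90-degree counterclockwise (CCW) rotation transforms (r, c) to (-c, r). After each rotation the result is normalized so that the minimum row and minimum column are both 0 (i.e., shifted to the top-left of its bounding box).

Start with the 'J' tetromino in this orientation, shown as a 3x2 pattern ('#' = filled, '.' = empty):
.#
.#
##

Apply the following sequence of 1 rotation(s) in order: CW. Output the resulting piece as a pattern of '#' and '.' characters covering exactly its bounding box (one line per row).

Start:
.#
.#
##
After rotation 1 (CW):
#..
###

Answer: #..
###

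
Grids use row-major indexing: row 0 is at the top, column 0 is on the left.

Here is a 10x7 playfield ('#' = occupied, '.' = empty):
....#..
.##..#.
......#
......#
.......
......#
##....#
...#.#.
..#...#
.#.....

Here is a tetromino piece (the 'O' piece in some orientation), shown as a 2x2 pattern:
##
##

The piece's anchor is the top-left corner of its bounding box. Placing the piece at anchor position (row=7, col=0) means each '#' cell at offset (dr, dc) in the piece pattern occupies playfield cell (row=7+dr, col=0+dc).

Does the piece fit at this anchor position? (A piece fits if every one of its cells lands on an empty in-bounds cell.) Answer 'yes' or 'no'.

Answer: yes

Derivation:
Check each piece cell at anchor (7, 0):
  offset (0,0) -> (7,0): empty -> OK
  offset (0,1) -> (7,1): empty -> OK
  offset (1,0) -> (8,0): empty -> OK
  offset (1,1) -> (8,1): empty -> OK
All cells valid: yes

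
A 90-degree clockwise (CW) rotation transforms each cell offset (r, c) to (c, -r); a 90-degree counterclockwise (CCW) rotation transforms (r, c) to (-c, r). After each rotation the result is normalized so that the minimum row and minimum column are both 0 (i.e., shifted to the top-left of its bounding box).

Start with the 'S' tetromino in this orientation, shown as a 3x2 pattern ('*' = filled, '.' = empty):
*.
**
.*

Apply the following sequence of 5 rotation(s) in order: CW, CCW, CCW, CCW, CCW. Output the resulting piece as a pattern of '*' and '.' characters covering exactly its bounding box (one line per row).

Start:
*.
**
.*
After rotation 1 (CW):
.**
**.
After rotation 2 (CCW):
*.
**
.*
After rotation 3 (CCW):
.**
**.
After rotation 4 (CCW):
*.
**
.*
After rotation 5 (CCW):
.**
**.

Answer: .**
**.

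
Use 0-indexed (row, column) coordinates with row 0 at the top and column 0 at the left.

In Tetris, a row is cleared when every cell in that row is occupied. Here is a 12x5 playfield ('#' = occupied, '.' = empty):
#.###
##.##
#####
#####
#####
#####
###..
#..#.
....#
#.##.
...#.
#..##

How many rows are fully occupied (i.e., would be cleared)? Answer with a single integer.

Answer: 4

Derivation:
Check each row:
  row 0: 1 empty cell -> not full
  row 1: 1 empty cell -> not full
  row 2: 0 empty cells -> FULL (clear)
  row 3: 0 empty cells -> FULL (clear)
  row 4: 0 empty cells -> FULL (clear)
  row 5: 0 empty cells -> FULL (clear)
  row 6: 2 empty cells -> not full
  row 7: 3 empty cells -> not full
  row 8: 4 empty cells -> not full
  row 9: 2 empty cells -> not full
  row 10: 4 empty cells -> not full
  row 11: 2 empty cells -> not full
Total rows cleared: 4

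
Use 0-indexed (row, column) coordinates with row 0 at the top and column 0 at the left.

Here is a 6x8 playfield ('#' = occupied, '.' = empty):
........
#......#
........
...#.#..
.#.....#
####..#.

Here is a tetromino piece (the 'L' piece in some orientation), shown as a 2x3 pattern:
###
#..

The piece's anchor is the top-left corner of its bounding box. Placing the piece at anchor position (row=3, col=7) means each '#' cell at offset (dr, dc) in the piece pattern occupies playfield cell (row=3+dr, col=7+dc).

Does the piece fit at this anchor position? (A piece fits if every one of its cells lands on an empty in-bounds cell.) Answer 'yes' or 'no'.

Answer: no

Derivation:
Check each piece cell at anchor (3, 7):
  offset (0,0) -> (3,7): empty -> OK
  offset (0,1) -> (3,8): out of bounds -> FAIL
  offset (0,2) -> (3,9): out of bounds -> FAIL
  offset (1,0) -> (4,7): occupied ('#') -> FAIL
All cells valid: no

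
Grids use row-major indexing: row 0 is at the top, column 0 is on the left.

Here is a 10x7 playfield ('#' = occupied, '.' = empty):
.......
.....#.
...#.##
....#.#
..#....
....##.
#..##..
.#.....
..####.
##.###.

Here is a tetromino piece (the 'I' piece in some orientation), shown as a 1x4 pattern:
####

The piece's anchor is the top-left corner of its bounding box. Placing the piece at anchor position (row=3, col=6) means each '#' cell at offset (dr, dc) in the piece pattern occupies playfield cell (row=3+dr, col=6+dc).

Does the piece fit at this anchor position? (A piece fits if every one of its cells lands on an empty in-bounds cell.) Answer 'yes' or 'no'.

Answer: no

Derivation:
Check each piece cell at anchor (3, 6):
  offset (0,0) -> (3,6): occupied ('#') -> FAIL
  offset (0,1) -> (3,7): out of bounds -> FAIL
  offset (0,2) -> (3,8): out of bounds -> FAIL
  offset (0,3) -> (3,9): out of bounds -> FAIL
All cells valid: no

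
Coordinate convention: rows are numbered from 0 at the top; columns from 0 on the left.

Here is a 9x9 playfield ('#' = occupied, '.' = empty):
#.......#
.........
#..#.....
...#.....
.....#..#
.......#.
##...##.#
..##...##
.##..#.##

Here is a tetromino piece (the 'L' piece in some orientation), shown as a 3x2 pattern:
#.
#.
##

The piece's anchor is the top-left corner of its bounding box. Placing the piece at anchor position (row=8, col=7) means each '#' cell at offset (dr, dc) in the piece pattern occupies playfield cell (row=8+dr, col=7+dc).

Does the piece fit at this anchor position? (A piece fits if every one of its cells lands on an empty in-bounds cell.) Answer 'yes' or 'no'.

Check each piece cell at anchor (8, 7):
  offset (0,0) -> (8,7): occupied ('#') -> FAIL
  offset (1,0) -> (9,7): out of bounds -> FAIL
  offset (2,0) -> (10,7): out of bounds -> FAIL
  offset (2,1) -> (10,8): out of bounds -> FAIL
All cells valid: no

Answer: no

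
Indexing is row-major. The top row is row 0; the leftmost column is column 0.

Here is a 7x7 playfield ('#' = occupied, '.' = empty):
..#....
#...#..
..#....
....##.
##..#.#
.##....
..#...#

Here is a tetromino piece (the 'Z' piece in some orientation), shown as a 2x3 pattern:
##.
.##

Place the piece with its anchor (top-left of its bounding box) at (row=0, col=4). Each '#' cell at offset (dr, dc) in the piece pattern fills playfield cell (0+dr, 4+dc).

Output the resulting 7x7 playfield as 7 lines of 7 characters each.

Answer: ..#.##.
#...###
..#....
....##.
##..#.#
.##....
..#...#

Derivation:
Fill (0+0,4+0) = (0,4)
Fill (0+0,4+1) = (0,5)
Fill (0+1,4+1) = (1,5)
Fill (0+1,4+2) = (1,6)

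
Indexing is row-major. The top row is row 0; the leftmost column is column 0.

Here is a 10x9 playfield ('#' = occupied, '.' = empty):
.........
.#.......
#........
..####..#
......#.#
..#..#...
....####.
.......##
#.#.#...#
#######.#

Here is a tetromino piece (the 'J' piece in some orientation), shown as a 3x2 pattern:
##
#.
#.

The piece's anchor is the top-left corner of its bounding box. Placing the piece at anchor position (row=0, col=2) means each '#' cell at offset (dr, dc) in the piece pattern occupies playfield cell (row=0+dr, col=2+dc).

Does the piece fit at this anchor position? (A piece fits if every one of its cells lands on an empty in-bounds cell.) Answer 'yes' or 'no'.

Check each piece cell at anchor (0, 2):
  offset (0,0) -> (0,2): empty -> OK
  offset (0,1) -> (0,3): empty -> OK
  offset (1,0) -> (1,2): empty -> OK
  offset (2,0) -> (2,2): empty -> OK
All cells valid: yes

Answer: yes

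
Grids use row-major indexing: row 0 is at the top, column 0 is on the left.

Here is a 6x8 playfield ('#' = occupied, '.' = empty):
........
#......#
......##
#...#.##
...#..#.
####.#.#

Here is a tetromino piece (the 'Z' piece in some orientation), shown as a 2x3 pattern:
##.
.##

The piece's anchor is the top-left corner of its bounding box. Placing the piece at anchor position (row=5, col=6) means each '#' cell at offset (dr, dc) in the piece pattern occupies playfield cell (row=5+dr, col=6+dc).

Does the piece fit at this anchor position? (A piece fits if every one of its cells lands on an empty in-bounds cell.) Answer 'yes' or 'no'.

Check each piece cell at anchor (5, 6):
  offset (0,0) -> (5,6): empty -> OK
  offset (0,1) -> (5,7): occupied ('#') -> FAIL
  offset (1,1) -> (6,7): out of bounds -> FAIL
  offset (1,2) -> (6,8): out of bounds -> FAIL
All cells valid: no

Answer: no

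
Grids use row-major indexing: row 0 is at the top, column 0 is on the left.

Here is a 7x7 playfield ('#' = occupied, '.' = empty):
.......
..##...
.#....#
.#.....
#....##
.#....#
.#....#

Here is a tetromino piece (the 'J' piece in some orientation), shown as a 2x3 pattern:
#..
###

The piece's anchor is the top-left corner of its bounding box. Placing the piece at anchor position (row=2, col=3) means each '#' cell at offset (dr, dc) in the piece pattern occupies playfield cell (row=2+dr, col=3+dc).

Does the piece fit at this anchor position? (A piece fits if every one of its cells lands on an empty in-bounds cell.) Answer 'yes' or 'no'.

Answer: yes

Derivation:
Check each piece cell at anchor (2, 3):
  offset (0,0) -> (2,3): empty -> OK
  offset (1,0) -> (3,3): empty -> OK
  offset (1,1) -> (3,4): empty -> OK
  offset (1,2) -> (3,5): empty -> OK
All cells valid: yes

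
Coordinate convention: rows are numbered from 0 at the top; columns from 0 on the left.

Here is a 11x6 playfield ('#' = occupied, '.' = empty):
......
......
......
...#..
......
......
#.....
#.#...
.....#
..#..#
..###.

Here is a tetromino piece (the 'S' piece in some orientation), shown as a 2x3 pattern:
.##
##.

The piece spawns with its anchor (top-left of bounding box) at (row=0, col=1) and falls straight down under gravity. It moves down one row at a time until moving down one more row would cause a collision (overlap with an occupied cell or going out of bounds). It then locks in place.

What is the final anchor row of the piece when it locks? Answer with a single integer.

Answer: 2

Derivation:
Spawn at (row=0, col=1). Try each row:
  row 0: fits
  row 1: fits
  row 2: fits
  row 3: blocked -> lock at row 2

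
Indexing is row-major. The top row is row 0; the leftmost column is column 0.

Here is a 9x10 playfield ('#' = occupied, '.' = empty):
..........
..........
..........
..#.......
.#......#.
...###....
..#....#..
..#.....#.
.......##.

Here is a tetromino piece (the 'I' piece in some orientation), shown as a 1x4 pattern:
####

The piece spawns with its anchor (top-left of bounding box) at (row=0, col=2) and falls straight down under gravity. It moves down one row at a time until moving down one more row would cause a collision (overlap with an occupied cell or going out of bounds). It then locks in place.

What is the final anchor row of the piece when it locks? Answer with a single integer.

Answer: 2

Derivation:
Spawn at (row=0, col=2). Try each row:
  row 0: fits
  row 1: fits
  row 2: fits
  row 3: blocked -> lock at row 2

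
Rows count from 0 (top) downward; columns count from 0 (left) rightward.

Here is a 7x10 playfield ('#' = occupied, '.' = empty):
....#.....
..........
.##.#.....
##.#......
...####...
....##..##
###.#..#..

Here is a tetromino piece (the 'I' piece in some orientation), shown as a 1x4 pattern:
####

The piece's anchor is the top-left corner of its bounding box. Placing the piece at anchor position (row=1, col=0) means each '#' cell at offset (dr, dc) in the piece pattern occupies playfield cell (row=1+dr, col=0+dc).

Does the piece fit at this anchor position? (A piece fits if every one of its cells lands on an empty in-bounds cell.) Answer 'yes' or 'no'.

Check each piece cell at anchor (1, 0):
  offset (0,0) -> (1,0): empty -> OK
  offset (0,1) -> (1,1): empty -> OK
  offset (0,2) -> (1,2): empty -> OK
  offset (0,3) -> (1,3): empty -> OK
All cells valid: yes

Answer: yes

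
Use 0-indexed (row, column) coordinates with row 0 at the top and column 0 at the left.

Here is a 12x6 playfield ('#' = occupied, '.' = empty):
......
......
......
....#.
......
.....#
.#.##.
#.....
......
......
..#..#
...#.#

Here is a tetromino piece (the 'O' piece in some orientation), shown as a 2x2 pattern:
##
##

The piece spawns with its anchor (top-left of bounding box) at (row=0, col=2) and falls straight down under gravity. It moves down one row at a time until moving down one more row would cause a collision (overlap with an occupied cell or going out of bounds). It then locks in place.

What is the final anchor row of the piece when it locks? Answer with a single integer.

Answer: 4

Derivation:
Spawn at (row=0, col=2). Try each row:
  row 0: fits
  row 1: fits
  row 2: fits
  row 3: fits
  row 4: fits
  row 5: blocked -> lock at row 4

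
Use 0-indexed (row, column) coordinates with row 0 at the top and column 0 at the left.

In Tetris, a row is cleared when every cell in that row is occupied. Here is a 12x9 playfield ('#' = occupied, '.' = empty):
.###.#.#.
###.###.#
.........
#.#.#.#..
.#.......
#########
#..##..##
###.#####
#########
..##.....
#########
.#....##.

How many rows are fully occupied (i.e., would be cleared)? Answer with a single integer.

Answer: 3

Derivation:
Check each row:
  row 0: 4 empty cells -> not full
  row 1: 2 empty cells -> not full
  row 2: 9 empty cells -> not full
  row 3: 5 empty cells -> not full
  row 4: 8 empty cells -> not full
  row 5: 0 empty cells -> FULL (clear)
  row 6: 4 empty cells -> not full
  row 7: 1 empty cell -> not full
  row 8: 0 empty cells -> FULL (clear)
  row 9: 7 empty cells -> not full
  row 10: 0 empty cells -> FULL (clear)
  row 11: 6 empty cells -> not full
Total rows cleared: 3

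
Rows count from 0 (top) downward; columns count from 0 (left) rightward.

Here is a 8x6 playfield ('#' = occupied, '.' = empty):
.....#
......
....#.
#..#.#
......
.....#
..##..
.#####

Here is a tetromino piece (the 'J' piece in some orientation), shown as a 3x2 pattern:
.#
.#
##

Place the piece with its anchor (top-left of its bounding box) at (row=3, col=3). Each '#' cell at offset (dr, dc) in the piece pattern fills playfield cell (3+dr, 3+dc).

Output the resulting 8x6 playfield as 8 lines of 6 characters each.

Answer: .....#
......
....#.
#..###
....#.
...###
..##..
.#####

Derivation:
Fill (3+0,3+1) = (3,4)
Fill (3+1,3+1) = (4,4)
Fill (3+2,3+0) = (5,3)
Fill (3+2,3+1) = (5,4)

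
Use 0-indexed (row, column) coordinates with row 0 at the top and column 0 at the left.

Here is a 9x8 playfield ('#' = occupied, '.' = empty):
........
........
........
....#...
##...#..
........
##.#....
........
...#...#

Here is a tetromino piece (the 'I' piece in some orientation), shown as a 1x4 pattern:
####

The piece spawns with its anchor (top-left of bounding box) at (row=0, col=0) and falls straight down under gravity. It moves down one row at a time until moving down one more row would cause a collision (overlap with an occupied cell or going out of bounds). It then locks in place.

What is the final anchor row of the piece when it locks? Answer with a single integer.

Spawn at (row=0, col=0). Try each row:
  row 0: fits
  row 1: fits
  row 2: fits
  row 3: fits
  row 4: blocked -> lock at row 3

Answer: 3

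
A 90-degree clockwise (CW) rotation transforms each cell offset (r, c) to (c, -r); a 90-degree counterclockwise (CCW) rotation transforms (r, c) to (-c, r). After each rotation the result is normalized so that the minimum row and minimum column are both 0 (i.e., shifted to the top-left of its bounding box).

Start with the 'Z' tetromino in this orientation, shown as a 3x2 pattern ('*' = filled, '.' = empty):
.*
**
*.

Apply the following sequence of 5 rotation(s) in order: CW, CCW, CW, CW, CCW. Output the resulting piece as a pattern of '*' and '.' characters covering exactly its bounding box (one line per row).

Start:
.*
**
*.
After rotation 1 (CW):
**.
.**
After rotation 2 (CCW):
.*
**
*.
After rotation 3 (CW):
**.
.**
After rotation 4 (CW):
.*
**
*.
After rotation 5 (CCW):
**.
.**

Answer: **.
.**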